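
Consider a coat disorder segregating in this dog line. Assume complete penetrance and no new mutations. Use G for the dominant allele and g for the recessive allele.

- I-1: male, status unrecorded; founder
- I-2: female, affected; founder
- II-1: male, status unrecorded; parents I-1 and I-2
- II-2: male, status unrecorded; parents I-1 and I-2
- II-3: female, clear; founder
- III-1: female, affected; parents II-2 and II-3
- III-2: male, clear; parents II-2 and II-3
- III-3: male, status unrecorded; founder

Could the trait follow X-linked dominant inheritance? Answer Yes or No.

A consistent assignment under X-linked dominant exists: I-1 X^G Y, I-2 X^G X^G, II-1 X^G Y, II-2 X^G Y, II-3 X^g X^g, III-1 X^G X^g, III-2 X^g Y, III-3 X^G Y.
In this assignment every recorded phenotype matches its genotype and every non-founder's genotype is obtainable from its parents' genotypes, so the pedigree is consistent.

Yes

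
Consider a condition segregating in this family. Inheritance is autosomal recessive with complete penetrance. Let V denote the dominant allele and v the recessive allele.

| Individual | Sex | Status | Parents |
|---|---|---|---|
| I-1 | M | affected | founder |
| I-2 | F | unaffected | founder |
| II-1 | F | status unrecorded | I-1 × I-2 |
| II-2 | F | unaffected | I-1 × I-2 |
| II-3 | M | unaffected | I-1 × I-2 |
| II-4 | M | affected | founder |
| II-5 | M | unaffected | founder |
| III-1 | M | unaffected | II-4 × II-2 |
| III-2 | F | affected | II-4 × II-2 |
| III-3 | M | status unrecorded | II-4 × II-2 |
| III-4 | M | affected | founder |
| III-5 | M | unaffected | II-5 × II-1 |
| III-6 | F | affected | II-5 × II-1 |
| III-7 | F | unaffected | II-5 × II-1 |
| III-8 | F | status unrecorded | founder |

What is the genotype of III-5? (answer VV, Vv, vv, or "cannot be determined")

cannot be determined

III-5's phenotype allows VV or Vv, and no parent or child forces a single allele at both positions; consistent genotype assignments exist with III-5 as VV or Vv.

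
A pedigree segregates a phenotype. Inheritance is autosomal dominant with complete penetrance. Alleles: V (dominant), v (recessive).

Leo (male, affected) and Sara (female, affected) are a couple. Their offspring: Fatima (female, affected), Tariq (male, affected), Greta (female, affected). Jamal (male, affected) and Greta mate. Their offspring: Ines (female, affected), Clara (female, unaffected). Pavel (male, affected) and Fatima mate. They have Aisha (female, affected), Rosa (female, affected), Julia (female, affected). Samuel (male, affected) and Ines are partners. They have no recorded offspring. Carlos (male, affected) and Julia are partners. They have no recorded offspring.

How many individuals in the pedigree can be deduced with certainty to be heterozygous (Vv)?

Obligate heterozygotes: Greta is affected so carries V and passed v to Clara (vv), so Greta is Vv; Jamal is affected so carries V and passed v to Clara (vv), so Jamal is Vv.
Every other individual is either homozygous by phenotype or has at least one consistent homozygous assignment, so the count is 2.

2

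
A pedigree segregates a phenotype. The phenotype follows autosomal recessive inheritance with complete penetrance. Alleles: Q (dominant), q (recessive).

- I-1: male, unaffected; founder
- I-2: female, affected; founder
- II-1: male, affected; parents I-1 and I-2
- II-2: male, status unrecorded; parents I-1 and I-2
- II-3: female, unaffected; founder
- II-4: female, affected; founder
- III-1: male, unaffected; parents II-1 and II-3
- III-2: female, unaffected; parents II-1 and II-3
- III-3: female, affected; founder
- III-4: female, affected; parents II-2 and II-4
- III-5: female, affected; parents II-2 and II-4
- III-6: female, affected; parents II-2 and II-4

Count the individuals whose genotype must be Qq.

Obligate heterozygotes: I-1 is unaffected so carries Q and passed q to II-1 (qq), so I-1 is Qq; III-1 is unaffected so carries Q and received q from II-1 (qq), so III-1 is Qq; III-2 is unaffected so carries Q and received q from II-1 (qq), so III-2 is Qq.
Every other individual is either homozygous by phenotype or has at least one consistent homozygous assignment, so the count is 3.

3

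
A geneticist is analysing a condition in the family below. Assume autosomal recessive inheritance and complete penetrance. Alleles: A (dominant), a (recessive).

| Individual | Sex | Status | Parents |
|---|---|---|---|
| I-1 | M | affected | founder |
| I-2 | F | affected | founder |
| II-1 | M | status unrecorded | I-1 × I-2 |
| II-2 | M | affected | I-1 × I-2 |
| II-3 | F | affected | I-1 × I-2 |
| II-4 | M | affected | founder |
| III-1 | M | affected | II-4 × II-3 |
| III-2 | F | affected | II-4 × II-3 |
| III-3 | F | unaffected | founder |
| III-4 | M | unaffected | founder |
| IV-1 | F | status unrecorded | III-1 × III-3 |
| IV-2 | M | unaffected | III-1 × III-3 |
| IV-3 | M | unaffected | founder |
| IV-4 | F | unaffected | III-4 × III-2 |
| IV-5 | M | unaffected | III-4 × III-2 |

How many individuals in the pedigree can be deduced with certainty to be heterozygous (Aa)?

Obligate heterozygotes: IV-2 is unaffected so carries A and received a from III-1 (aa), so IV-2 is Aa; IV-4 is unaffected so carries A and received a from III-2 (aa), so IV-4 is Aa; IV-5 is unaffected so carries A and received a from III-2 (aa), so IV-5 is Aa.
Every other individual is either homozygous by phenotype or has at least one consistent homozygous assignment, so the count is 3.

3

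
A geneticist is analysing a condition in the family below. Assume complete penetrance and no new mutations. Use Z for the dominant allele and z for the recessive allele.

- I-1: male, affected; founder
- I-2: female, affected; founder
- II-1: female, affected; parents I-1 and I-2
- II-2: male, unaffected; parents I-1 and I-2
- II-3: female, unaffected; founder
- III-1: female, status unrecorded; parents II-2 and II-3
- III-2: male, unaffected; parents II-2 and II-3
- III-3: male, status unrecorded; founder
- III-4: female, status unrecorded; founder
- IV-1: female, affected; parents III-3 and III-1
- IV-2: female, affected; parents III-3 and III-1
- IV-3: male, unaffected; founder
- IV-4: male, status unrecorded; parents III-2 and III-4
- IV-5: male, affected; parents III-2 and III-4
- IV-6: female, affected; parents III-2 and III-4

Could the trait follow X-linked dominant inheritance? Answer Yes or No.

A consistent assignment under X-linked dominant exists: I-1 X^Z Y, I-2 X^Z X^z, II-1 X^Z X^Z, II-2 X^z Y, II-3 X^z X^z, III-1 X^z X^z, III-2 X^z Y, III-3 X^Z Y, III-4 X^Z X^Z, IV-1 X^Z X^z, IV-2 X^Z X^z, IV-3 X^z Y, IV-4 X^Z Y, IV-5 X^Z Y, IV-6 X^Z X^z.
In this assignment every recorded phenotype matches its genotype and every non-founder's genotype is obtainable from its parents' genotypes, so the pedigree is consistent.

Yes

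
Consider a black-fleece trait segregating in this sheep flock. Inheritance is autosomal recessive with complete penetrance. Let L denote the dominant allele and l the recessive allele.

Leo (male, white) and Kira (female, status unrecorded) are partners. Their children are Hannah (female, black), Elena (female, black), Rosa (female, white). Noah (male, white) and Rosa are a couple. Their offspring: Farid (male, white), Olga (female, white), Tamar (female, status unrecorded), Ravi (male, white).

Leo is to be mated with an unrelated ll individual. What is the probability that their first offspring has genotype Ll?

1/2

Leo is white so carries L and passed l to Hannah (ll), so Leo is Ll.
The cross gives 1/2 Ll : 1/2 ll, so P(offspring has genotype Ll) = 1/2.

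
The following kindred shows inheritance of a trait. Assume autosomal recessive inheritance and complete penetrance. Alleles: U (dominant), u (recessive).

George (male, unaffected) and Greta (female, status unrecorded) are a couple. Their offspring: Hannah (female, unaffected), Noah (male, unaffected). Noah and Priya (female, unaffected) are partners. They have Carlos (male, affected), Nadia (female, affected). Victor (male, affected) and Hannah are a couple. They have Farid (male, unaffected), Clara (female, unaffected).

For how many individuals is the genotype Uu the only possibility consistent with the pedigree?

4

Obligate heterozygotes: Noah is unaffected so carries U and passed u to Carlos (uu), so Noah is Uu; Priya is unaffected so carries U and passed u to Carlos (uu), so Priya is Uu; Farid is unaffected so carries U and received u from Victor (uu), so Farid is Uu; Clara is unaffected so carries U and received u from Victor (uu), so Clara is Uu.
Every other individual is either homozygous by phenotype or has at least one consistent homozygous assignment, so the count is 4.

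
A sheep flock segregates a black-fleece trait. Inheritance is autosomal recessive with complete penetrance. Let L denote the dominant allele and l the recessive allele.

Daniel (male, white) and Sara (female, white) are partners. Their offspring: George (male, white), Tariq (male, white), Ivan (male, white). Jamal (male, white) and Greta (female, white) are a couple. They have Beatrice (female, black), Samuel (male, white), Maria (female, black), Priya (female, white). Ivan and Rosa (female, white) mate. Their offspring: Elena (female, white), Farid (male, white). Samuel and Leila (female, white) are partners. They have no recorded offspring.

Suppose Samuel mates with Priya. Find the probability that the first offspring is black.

1/9

Jamal is white so carries L and passed l to Beatrice (ll), so Jamal is Ll.
Greta is white so carries L and passed l to Beatrice (ll), so Greta is Ll.
Samuel is a white offspring of Jamal (Ll) × Greta (Ll), whose cross gives 1/4 LL : 1/2 Ll : 1/4 ll; conditioning on being white, Samuel is LL with probability 1/3, Ll with probability 2/3.
Priya is a white offspring of Jamal (Ll) × Greta (Ll), whose cross gives 1/4 LL : 1/2 Ll : 1/4 ll; conditioning on being white, Priya is LL with probability 1/3, Ll with probability 2/3.
Summing over parental genotype combinations, P(offspring is black) = 4/9·1/4 = 1/9.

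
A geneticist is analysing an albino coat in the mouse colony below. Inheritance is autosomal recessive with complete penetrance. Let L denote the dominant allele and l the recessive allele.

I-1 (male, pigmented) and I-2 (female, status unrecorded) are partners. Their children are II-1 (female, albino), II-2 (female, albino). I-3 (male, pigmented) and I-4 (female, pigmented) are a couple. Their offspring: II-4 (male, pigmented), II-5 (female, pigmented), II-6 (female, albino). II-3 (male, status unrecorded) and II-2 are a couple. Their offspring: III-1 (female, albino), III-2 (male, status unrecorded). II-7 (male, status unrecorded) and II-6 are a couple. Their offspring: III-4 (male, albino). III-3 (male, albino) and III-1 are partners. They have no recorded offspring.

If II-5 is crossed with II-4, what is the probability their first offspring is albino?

1/9

I-3 is pigmented so carries L and passed l to II-6 (ll), so I-3 is Ll.
I-4 is pigmented so carries L and passed l to II-6 (ll), so I-4 is Ll.
II-5 is a pigmented offspring of I-3 (Ll) × I-4 (Ll), whose cross gives 1/4 LL : 1/2 Ll : 1/4 ll; conditioning on being pigmented, II-5 is LL with probability 1/3, Ll with probability 2/3.
II-4 is a pigmented offspring of I-3 (Ll) × I-4 (Ll), whose cross gives 1/4 LL : 1/2 Ll : 1/4 ll; conditioning on being pigmented, II-4 is LL with probability 1/3, Ll with probability 2/3.
Summing over parental genotype combinations, P(offspring is albino) = 4/9·1/4 = 1/9.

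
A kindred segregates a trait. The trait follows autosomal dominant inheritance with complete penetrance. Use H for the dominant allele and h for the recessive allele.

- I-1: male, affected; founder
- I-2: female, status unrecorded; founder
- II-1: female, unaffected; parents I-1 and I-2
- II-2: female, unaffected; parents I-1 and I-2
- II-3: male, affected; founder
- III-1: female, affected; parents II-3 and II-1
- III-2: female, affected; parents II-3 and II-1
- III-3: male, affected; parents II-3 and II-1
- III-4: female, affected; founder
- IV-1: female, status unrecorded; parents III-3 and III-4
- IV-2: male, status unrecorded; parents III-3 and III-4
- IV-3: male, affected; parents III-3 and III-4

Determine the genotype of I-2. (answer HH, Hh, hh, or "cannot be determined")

cannot be determined

I-2's phenotype is unrecorded, and no parent or child forces a single allele at both positions; consistent genotype assignments exist with I-2 as Hh or hh.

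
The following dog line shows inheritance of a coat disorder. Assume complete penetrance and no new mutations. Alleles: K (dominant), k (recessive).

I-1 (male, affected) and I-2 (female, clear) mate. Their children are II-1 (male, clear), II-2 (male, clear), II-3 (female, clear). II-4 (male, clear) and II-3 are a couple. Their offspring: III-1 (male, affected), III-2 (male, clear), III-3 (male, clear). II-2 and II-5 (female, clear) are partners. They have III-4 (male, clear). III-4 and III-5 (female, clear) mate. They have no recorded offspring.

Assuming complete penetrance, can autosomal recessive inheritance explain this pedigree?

Yes

A consistent assignment under autosomal recessive exists: I-1 kk, I-2 KK, II-1 Kk, II-2 Kk, II-3 Kk, II-4 Kk, II-5 KK, III-1 kk, III-2 KK, III-3 KK, III-4 KK, III-5 KK.
In this assignment every recorded phenotype matches its genotype and every non-founder's genotype is obtainable from its parents' genotypes, so the pedigree is consistent.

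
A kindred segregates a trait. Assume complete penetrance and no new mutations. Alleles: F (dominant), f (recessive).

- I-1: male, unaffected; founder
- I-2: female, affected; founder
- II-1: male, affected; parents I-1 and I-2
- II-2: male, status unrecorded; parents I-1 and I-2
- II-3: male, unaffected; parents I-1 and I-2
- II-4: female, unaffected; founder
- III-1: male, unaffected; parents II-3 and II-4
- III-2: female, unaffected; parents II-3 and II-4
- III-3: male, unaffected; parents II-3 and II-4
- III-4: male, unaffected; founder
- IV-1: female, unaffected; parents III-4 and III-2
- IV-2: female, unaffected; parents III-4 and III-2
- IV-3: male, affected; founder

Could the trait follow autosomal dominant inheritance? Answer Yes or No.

A consistent assignment under autosomal dominant exists: I-1 ff, I-2 Ff, II-1 Ff, II-2 Ff, II-3 ff, II-4 ff, III-1 ff, III-2 ff, III-3 ff, III-4 ff, IV-1 ff, IV-2 ff, IV-3 FF.
In this assignment every recorded phenotype matches its genotype and every non-founder's genotype is obtainable from its parents' genotypes, so the pedigree is consistent.

Yes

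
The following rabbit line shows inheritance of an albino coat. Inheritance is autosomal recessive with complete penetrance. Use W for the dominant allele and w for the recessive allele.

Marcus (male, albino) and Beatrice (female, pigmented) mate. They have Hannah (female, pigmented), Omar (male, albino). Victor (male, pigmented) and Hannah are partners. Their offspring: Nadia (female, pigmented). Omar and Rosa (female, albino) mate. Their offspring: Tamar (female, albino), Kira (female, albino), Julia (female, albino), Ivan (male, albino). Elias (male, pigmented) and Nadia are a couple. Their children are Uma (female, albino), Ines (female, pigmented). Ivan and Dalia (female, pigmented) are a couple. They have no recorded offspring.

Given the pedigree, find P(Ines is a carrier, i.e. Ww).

Elias is pigmented so carries W and passed w to Uma (ww), so Elias is Ww.
Nadia is pigmented so carries W and passed w to Uma (ww), so Nadia is Ww.
Their cross gives offspring ratios 1/4 WW : 1/2 Ww : 1/4 ww. Conditioning on Ines being pigmented, P(Ww) = 1/2 / 3/4 = 2/3.

2/3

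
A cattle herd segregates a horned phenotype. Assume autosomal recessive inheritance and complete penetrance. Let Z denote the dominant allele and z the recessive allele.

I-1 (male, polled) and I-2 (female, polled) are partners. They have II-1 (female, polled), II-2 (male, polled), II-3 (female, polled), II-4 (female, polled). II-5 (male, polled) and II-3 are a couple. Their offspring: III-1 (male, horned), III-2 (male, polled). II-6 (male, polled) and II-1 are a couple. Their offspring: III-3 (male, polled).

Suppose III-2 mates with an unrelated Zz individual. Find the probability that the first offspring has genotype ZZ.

1/3

II-5 is polled so carries Z and passed z to III-1 (zz), so II-5 is Zz.
II-3 is polled so carries Z and passed z to III-1 (zz), so II-3 is Zz.
III-2 is a polled offspring of II-5 (Zz) × II-3 (Zz), whose cross gives 1/4 ZZ : 1/2 Zz : 1/4 zz; conditioning on being polled, III-2 is ZZ with probability 1/3, Zz with probability 2/3.
Summing over parental genotype combinations, P(offspring has genotype ZZ) = 1/3·1/2 + 2/3·1/4 = 1/3.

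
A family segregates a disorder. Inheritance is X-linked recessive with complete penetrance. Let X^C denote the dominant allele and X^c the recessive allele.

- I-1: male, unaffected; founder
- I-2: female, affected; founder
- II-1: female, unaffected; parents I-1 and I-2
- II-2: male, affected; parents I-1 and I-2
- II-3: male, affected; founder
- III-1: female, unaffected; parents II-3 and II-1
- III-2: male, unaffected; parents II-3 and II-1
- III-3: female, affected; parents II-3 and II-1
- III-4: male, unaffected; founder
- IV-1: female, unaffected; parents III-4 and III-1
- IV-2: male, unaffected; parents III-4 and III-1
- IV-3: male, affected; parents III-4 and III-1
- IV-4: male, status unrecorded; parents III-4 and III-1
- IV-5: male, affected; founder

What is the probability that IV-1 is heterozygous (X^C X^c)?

1/2

III-4 is unaffected, so III-4 is X^C Y.
III-1 is unaffected so carries C and received c from II-3 (X^c Y), so III-1 is X^C X^c.
Their cross gives offspring ratios 1/2 X^C X^C : 1/2 X^C X^c. Conditioning on IV-1 being unaffected, P(X^C X^c) = 1/2 / 1 = 1/2.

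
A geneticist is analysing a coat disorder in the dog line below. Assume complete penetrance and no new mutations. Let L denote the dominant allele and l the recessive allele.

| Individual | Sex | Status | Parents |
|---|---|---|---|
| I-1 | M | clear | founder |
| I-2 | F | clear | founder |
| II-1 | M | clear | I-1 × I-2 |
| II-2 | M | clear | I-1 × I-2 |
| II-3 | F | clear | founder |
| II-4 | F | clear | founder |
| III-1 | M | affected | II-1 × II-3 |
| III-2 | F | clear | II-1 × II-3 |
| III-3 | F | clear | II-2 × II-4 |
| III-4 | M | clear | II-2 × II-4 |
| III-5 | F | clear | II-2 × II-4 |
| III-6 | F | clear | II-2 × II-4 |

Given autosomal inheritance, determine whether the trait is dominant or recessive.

recessive

II-1 and II-3 are both clear yet have an affected child III-1. Under dominance, an affected child requires at least one affected parent, so the trait cannot be dominant.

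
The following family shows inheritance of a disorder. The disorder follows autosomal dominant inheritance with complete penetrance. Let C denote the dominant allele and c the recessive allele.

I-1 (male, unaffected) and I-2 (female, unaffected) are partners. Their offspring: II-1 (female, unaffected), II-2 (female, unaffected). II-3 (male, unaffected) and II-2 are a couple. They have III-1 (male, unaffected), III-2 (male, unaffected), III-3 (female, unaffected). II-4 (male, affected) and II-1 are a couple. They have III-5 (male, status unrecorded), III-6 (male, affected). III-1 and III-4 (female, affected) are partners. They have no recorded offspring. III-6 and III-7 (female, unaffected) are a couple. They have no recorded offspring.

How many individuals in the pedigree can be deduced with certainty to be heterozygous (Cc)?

Obligate heterozygotes: III-6 is affected so carries C and received c from II-1 (cc), so III-6 is Cc.
Every other individual is either homozygous by phenotype or has at least one consistent homozygous assignment, so the count is 1.

1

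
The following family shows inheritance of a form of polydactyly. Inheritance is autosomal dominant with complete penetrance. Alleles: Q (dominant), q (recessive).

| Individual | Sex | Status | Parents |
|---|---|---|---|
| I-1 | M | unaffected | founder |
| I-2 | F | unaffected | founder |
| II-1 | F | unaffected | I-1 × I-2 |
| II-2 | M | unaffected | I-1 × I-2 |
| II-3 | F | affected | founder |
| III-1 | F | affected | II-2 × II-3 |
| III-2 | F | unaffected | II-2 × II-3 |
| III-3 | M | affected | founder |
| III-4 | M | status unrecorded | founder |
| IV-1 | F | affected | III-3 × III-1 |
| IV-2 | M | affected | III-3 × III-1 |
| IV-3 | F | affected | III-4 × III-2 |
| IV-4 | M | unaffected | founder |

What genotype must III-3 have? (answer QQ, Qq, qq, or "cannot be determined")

cannot be determined

III-3's phenotype allows QQ or Qq, and no parent or child forces a single allele at both positions; consistent genotype assignments exist with III-3 as QQ or Qq.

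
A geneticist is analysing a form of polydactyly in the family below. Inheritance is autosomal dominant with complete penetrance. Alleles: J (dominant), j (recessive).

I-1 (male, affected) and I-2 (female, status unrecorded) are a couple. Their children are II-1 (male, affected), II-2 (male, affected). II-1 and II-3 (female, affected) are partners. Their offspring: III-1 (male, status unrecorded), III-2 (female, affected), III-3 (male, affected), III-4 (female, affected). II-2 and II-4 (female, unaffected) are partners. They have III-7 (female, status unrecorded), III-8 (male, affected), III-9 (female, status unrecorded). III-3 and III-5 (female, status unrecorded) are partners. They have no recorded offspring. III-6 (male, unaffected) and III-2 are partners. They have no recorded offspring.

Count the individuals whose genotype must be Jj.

1

Obligate heterozygotes: III-8 is affected so carries J and received j from II-4 (jj), so III-8 is Jj.
Every other individual is either homozygous by phenotype or has at least one consistent homozygous assignment, so the count is 1.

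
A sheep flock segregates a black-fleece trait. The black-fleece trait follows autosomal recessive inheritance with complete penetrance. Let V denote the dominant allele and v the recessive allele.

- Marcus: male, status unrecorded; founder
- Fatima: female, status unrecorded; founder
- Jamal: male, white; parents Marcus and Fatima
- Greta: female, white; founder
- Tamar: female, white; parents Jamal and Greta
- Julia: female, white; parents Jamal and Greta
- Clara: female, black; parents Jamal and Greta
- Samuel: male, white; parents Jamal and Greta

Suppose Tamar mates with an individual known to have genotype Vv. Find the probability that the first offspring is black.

Jamal is white so carries V and passed v to Clara (vv), so Jamal is Vv.
Greta is white so carries V and passed v to Clara (vv), so Greta is Vv.
Tamar is a white offspring of Jamal (Vv) × Greta (Vv), whose cross gives 1/4 VV : 1/2 Vv : 1/4 vv; conditioning on being white, Tamar is VV with probability 1/3, Vv with probability 2/3.
Summing over parental genotype combinations, P(offspring is black) = 2/3·1/4 = 1/6.

1/6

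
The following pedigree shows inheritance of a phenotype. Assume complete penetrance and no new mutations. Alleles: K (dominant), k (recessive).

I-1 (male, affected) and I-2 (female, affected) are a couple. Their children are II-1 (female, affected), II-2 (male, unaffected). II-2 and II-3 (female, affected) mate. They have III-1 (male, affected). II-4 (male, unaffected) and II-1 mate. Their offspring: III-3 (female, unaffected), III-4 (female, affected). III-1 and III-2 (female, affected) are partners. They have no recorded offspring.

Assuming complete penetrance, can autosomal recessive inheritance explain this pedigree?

Under autosomal recessive, II-2 (unaffected, male) cannot arise from I-1 (affected) × I-2 (affected).

No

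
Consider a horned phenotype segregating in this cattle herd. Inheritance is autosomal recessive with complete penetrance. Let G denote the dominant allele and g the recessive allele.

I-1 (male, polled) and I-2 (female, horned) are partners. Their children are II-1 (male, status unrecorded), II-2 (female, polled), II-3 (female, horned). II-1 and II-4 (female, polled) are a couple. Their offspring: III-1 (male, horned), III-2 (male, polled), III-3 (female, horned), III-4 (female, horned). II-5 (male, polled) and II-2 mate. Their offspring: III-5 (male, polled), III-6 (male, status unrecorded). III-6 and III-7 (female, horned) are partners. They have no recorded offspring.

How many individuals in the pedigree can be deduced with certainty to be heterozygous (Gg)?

3

Obligate heterozygotes: I-1 is polled so carries G and passed g to II-3 (gg), so I-1 is Gg; II-2 is polled so carries G and received g from I-2 (gg), so II-2 is Gg; II-4 is polled so carries G and passed g to III-1 (gg), so II-4 is Gg.
Every other individual is either homozygous by phenotype or has at least one consistent homozygous assignment, so the count is 3.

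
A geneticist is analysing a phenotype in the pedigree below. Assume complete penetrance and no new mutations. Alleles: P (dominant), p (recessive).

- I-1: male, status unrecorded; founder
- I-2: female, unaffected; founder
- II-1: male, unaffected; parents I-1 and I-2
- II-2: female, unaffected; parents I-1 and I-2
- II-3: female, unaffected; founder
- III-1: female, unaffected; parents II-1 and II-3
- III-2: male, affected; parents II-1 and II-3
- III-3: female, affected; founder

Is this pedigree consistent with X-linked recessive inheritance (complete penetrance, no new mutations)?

A consistent assignment under X-linked recessive exists: I-1 X^P Y, I-2 X^P X^P, II-1 X^P Y, II-2 X^P X^P, II-3 X^P X^p, III-1 X^P X^P, III-2 X^p Y, III-3 X^p X^p.
In this assignment every recorded phenotype matches its genotype and every non-founder's genotype is obtainable from its parents' genotypes, so the pedigree is consistent.

Yes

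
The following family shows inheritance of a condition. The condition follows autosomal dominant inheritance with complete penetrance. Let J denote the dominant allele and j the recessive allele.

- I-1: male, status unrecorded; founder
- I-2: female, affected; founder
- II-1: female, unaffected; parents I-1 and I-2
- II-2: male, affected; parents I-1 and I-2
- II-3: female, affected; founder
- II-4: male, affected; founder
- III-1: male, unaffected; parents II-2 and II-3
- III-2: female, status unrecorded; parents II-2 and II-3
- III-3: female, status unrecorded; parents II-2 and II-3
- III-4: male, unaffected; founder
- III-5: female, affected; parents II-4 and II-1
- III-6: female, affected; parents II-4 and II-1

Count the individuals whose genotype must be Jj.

5

Obligate heterozygotes: I-2 is affected so carries J and passed j to II-1 (jj), so I-2 is Jj; II-2 is affected so carries J and passed j to III-1 (jj), so II-2 is Jj; II-3 is affected so carries J and passed j to III-1 (jj), so II-3 is Jj; III-5 is affected so carries J and received j from II-1 (jj), so III-5 is Jj; III-6 is affected so carries J and received j from II-1 (jj), so III-6 is Jj.
Every other individual is either homozygous by phenotype or has at least one consistent homozygous assignment, so the count is 5.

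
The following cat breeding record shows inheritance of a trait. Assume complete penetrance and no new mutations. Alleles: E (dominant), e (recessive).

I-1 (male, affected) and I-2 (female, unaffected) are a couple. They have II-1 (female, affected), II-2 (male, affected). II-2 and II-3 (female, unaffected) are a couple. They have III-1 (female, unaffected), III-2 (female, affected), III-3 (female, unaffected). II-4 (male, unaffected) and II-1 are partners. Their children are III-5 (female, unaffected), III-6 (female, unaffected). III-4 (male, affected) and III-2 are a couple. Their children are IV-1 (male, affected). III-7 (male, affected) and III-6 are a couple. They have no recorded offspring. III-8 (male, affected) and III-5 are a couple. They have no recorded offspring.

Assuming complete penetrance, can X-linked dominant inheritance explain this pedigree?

No

Under X-linked dominant, II-2 (affected, male) cannot arise from I-1 (affected) × I-2 (unaffected).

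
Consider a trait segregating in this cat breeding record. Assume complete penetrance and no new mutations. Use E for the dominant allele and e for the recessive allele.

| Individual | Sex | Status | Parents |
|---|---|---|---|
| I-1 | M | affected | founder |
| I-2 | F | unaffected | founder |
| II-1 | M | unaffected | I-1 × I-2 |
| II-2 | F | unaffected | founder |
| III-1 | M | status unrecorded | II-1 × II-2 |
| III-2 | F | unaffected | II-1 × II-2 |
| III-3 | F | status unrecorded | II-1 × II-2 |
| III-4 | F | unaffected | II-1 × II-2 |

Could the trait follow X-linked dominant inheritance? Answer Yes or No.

Yes

A consistent assignment under X-linked dominant exists: I-1 X^E Y, I-2 X^e X^e, II-1 X^e Y, II-2 X^e X^e, III-1 X^e Y, III-2 X^e X^e, III-3 X^e X^e, III-4 X^e X^e.
In this assignment every recorded phenotype matches its genotype and every non-founder's genotype is obtainable from its parents' genotypes, so the pedigree is consistent.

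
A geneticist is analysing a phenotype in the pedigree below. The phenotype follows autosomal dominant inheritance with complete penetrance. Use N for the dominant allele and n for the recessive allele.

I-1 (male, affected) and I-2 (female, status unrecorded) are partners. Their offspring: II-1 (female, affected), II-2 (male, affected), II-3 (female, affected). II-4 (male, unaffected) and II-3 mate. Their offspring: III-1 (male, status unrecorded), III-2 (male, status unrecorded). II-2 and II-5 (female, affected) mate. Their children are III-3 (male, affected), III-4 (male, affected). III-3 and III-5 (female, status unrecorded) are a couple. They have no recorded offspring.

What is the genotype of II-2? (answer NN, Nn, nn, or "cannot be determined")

cannot be determined

II-2's phenotype allows NN or Nn, and no parent or child forces a single allele at both positions; consistent genotype assignments exist with II-2 as NN or Nn.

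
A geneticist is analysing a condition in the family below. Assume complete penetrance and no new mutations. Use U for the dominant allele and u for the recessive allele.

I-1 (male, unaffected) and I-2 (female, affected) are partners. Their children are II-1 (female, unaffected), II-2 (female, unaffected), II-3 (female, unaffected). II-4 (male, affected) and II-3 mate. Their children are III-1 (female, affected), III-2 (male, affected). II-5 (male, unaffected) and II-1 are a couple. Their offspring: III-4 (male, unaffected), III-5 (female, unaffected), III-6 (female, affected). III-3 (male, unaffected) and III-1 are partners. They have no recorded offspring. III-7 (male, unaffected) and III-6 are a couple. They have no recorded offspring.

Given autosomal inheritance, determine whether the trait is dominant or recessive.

recessive

II-5 and II-1 are both unaffected yet have an affected child III-6. Under dominance, an affected child requires at least one affected parent, so the trait cannot be dominant.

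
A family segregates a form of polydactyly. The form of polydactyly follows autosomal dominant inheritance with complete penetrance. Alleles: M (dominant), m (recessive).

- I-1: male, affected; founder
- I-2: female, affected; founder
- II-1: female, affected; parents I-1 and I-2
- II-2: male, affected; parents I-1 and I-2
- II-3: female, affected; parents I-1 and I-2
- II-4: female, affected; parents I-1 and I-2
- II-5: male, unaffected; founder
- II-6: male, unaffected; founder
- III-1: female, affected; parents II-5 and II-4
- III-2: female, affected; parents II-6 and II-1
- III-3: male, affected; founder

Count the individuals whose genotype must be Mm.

Obligate heterozygotes: III-1 is affected so carries M and received m from II-5 (mm), so III-1 is Mm; III-2 is affected so carries M and received m from II-6 (mm), so III-2 is Mm.
Every other individual is either homozygous by phenotype or has at least one consistent homozygous assignment, so the count is 2.

2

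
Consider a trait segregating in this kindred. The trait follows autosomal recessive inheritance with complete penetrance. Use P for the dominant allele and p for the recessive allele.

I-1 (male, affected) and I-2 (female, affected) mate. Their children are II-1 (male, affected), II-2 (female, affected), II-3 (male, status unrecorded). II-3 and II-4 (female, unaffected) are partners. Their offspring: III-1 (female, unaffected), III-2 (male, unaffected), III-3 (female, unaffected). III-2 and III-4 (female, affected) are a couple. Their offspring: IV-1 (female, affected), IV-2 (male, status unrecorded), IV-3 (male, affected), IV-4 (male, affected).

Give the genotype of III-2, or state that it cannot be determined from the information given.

Pp

From phenotype alone, III-2 is PP or Pp.
III-2 is unaffected so carries P and received p from II-3 (pp), so III-2 is Pp.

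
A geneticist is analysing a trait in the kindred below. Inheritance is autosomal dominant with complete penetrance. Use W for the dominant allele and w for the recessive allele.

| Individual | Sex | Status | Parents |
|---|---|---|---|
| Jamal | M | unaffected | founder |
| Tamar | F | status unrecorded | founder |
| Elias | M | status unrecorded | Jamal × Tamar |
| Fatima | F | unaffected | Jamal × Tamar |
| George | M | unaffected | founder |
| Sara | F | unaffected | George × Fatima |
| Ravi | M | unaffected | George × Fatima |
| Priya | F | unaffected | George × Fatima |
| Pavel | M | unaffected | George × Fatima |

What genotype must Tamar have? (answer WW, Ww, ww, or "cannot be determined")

cannot be determined

Tamar's phenotype is unrecorded, and no parent or child forces a single allele at both positions; consistent genotype assignments exist with Tamar as Ww or ww.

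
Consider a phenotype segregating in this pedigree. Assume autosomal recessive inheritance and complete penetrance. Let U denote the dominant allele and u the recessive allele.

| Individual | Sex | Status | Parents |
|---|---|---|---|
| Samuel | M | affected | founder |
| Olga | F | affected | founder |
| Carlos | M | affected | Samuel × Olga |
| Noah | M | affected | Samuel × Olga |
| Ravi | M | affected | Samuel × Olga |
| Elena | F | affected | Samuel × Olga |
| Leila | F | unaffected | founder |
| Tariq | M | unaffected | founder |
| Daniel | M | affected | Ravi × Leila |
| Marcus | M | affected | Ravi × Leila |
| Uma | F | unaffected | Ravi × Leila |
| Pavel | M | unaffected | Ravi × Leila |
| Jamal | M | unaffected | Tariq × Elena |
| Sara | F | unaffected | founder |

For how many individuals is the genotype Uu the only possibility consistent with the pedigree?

4

Obligate heterozygotes: Leila is unaffected so carries U and passed u to Daniel (uu), so Leila is Uu; Uma is unaffected so carries U and received u from Ravi (uu), so Uma is Uu; Pavel is unaffected so carries U and received u from Ravi (uu), so Pavel is Uu; Jamal is unaffected so carries U and received u from Elena (uu), so Jamal is Uu.
Every other individual is either homozygous by phenotype or has at least one consistent homozygous assignment, so the count is 4.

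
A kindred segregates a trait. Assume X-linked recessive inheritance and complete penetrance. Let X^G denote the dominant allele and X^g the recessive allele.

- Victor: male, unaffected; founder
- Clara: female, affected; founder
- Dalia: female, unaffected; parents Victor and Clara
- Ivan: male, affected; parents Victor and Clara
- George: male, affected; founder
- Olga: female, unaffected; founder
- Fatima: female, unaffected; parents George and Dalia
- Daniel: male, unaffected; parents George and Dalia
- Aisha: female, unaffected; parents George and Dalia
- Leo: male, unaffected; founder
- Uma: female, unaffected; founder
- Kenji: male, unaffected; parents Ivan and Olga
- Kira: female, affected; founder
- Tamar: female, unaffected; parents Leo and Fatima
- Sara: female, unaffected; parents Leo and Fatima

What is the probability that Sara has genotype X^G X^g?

Leo is unaffected, so Leo is X^G Y.
Fatima is unaffected so carries G and received g from George (X^g Y), so Fatima is X^G X^g.
Their cross gives offspring ratios 1/2 X^G X^G : 1/2 X^G X^g. Conditioning on Sara being unaffected, P(X^G X^g) = 1/2 / 1 = 1/2.

1/2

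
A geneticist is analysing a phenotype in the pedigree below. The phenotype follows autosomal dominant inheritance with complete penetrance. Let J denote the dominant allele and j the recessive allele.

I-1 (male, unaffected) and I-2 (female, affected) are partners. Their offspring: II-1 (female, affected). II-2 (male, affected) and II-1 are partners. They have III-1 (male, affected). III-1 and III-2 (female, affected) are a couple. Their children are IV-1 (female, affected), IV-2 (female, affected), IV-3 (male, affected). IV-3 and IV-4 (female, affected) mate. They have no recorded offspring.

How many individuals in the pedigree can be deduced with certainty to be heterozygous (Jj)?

Obligate heterozygotes: II-1 is affected so carries J and received j from I-1 (jj), so II-1 is Jj.
Every other individual is either homozygous by phenotype or has at least one consistent homozygous assignment, so the count is 1.

1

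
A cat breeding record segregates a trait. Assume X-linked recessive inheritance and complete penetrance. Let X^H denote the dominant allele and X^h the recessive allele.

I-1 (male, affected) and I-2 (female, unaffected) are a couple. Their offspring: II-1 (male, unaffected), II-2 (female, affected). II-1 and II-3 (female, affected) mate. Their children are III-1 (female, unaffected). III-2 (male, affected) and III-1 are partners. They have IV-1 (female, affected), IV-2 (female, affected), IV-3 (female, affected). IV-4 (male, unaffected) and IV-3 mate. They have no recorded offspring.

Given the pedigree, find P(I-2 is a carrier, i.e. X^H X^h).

1

I-2 is unaffected so carries H and passed h to II-2 (X^h X^h), so I-2 is X^H X^h, giving P(X^H X^h) = 1.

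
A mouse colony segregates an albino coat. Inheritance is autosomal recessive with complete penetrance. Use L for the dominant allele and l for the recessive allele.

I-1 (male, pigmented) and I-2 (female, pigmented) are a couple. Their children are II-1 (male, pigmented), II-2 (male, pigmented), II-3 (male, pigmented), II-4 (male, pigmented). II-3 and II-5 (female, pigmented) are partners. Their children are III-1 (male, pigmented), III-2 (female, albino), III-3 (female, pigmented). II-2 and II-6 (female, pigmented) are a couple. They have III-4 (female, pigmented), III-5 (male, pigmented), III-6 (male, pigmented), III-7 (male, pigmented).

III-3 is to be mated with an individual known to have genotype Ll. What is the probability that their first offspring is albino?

II-3 is pigmented so carries L and passed l to III-2 (ll), so II-3 is Ll.
II-5 is pigmented so carries L and passed l to III-2 (ll), so II-5 is Ll.
III-3 is a pigmented offspring of II-3 (Ll) × II-5 (Ll), whose cross gives 1/4 LL : 1/2 Ll : 1/4 ll; conditioning on being pigmented, III-3 is LL with probability 1/3, Ll with probability 2/3.
Summing over parental genotype combinations, P(offspring is albino) = 2/3·1/4 = 1/6.

1/6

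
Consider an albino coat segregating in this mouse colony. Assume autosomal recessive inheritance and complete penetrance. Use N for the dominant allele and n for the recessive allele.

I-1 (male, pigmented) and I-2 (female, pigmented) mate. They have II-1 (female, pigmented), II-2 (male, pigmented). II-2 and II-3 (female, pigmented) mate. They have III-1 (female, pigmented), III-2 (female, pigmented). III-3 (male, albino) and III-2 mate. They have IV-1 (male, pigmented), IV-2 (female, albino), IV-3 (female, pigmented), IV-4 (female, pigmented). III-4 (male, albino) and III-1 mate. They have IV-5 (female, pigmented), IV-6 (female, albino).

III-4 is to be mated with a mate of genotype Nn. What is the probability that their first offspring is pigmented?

III-4 is albino, so III-4 is nn.
The cross gives 1/2 Nn : 1/2 nn, so P(offspring is pigmented) = 1/2.

1/2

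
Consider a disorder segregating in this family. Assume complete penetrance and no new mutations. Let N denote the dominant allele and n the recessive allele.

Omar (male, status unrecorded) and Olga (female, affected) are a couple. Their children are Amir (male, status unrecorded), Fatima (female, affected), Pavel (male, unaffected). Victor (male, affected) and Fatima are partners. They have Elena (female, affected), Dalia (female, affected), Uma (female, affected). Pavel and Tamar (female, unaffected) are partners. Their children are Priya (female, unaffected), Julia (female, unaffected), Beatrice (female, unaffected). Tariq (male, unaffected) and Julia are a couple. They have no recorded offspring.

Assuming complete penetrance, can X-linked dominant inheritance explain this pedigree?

A consistent assignment under X-linked dominant exists: Omar X^N Y, Olga X^N X^n, Amir X^N Y, Fatima X^N X^N, Pavel X^n Y, Victor X^N Y, Tamar X^n X^n, Elena X^N X^N, Dalia X^N X^N, Uma X^N X^N, Priya X^n X^n, Julia X^n X^n, Beatrice X^n X^n, Tariq X^n Y.
In this assignment every recorded phenotype matches its genotype and every non-founder's genotype is obtainable from its parents' genotypes, so the pedigree is consistent.

Yes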